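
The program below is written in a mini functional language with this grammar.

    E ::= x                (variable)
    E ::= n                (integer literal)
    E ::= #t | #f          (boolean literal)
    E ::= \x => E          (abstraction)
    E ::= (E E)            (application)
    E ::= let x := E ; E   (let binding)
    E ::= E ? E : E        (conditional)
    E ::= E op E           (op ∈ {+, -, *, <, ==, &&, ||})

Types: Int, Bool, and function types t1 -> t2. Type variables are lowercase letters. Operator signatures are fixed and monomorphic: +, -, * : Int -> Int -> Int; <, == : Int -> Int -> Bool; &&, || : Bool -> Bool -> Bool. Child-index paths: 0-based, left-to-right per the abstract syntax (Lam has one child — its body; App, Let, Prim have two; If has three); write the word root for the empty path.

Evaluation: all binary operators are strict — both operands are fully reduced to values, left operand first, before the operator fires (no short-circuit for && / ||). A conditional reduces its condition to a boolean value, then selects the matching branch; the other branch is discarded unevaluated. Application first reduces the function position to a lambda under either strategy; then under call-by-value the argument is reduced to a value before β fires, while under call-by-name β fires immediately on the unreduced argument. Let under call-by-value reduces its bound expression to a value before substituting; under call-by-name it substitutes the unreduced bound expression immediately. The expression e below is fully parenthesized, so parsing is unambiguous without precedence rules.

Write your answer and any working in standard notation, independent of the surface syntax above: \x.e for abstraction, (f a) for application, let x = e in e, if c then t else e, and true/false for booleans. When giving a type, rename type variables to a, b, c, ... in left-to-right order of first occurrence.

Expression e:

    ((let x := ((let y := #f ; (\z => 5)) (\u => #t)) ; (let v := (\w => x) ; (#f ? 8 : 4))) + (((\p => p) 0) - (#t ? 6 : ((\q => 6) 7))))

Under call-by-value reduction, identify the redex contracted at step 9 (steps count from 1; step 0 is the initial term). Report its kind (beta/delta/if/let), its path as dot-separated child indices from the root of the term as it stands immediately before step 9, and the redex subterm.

Answer: delta at root : (4 + -6)

Trace:
step 0: ((let x = ((let y = false in (\z.5)) (\u.true)) in (let v = (\w.x) in (if false then 8 else 4))) + (((\p.p) 0) - (if true then 6 else ((\q.6) 7))))
step 1: [let@0.0.0] ((let x = ((\z.5) (\u.true)) in (let v = (\w.x) in (if false then 8 else 4))) + (((\p.p) 0) - (if true then 6 else ((\q.6) 7))))
step 2: [beta@0.0] ((let x = 5 in (let v = (\w.x) in (if false then 8 else 4))) + (((\p.p) 0) - (if true then 6 else ((\q.6) 7))))
step 3: [let@0] ((let v = (\w.5) in (if false then 8 else 4)) + (((\p.p) 0) - (if true then 6 else ((\q.6) 7))))
step 4: [let@0] ((if false then 8 else 4) + (((\p.p) 0) - (if true then 6 else ((\q.6) 7))))
step 5: [if@0] (4 + (((\p.p) 0) - (if true then 6 else ((\q.6) 7))))
step 6: [beta@1.0] (4 + (0 - (if true then 6 else ((\q.6) 7))))
step 7: [if@1.1] (4 + (0 - 6))
step 8: [delta@1] (4 + -6)
step 9: [delta@root] -2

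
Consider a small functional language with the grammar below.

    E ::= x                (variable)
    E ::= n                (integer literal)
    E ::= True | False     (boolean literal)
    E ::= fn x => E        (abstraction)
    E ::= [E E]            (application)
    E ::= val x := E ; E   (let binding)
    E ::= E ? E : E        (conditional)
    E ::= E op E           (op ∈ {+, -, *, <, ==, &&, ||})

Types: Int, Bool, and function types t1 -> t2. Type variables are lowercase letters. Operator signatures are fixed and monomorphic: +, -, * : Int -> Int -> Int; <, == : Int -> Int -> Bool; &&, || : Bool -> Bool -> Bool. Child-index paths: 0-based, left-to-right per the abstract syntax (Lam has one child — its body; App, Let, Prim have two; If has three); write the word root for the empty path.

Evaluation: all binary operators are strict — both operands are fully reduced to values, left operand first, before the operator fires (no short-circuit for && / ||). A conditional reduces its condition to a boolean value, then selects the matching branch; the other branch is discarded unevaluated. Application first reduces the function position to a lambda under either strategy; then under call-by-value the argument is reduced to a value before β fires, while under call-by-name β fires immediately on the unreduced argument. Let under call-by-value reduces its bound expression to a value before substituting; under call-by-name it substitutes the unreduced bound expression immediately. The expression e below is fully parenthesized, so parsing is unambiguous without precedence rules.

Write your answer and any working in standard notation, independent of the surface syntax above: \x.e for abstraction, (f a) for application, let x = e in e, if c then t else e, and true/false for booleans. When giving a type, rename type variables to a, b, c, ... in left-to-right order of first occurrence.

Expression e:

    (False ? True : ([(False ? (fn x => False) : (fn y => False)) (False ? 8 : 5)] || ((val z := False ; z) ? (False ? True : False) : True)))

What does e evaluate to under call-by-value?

Answer: true

Derivation:
step 0: (if false then true else (((if false then (\x.false) else (\y.false)) (if false then 8 else 5)) || (if (let z = false in z) then (if false then true else false) else true)))
step 1: [if@root] (((if false then (\x.false) else (\y.false)) (if false then 8 else 5)) || (if (let z = false in z) then (if false then true else false) else true))
step 2: [if@0.0] (((\y.false) (if false then 8 else 5)) || (if (let z = false in z) then (if false then true else false) else true))
step 3: [if@0.1] (((\y.false) 5) || (if (let z = false in z) then (if false then true else false) else true))
step 4: [beta@0] (false || (if (let z = false in z) then (if false then true else false) else true))
step 5: [let@1.0] (false || (if false then (if false then true else false) else true))
step 6: [if@1] (false || true)
step 7: [delta@root] true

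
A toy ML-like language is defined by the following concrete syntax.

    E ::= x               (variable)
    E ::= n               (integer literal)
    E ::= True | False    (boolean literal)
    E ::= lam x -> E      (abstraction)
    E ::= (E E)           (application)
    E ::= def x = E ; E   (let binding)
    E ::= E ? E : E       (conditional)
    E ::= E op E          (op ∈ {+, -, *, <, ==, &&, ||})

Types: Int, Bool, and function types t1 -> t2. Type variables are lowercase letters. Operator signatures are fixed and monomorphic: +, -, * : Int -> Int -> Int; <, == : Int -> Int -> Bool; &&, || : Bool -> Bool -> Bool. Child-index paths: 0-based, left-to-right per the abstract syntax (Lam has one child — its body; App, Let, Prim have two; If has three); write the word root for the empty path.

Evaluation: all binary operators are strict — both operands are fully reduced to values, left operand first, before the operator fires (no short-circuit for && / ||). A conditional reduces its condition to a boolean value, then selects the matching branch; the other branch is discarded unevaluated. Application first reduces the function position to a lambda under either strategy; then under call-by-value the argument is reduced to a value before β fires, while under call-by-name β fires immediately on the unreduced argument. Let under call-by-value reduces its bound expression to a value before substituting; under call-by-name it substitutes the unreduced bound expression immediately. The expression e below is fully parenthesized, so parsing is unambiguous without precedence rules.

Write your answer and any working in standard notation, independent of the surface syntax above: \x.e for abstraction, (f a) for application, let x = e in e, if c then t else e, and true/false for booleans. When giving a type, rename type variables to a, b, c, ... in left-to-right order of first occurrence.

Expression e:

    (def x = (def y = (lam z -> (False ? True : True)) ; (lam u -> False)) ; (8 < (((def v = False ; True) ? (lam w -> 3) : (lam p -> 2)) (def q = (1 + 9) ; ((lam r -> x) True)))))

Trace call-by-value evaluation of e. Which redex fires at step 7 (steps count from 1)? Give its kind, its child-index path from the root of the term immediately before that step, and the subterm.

Trace:
step 0: (let x = (let y = (\z.(if false then true else true)) in (\u.false)) in (8 < ((if (let v = false in true) then (\w.3) else (\p.2)) (let q = (1 + 9) in ((\r.x) true)))))
step 1: [let@0] (let x = (\u.false) in (8 < ((if (let v = false in true) then (\w.3) else (\p.2)) (let q = (1 + 9) in ((\r.x) true)))))
step 2: [let@root] (8 < ((if (let v = false in true) then (\w.3) else (\p.2)) (let q = (1 + 9) in ((\r.(\u.false)) true))))
step 3: [let@1.0.0] (8 < ((if true then (\w.3) else (\p.2)) (let q = (1 + 9) in ((\r.(\u.false)) true))))
step 4: [if@1.0] (8 < ((\w.3) (let q = (1 + 9) in ((\r.(\u.false)) true))))
step 5: [delta@1.1.0] (8 < ((\w.3) (let q = 10 in ((\r.(\u.false)) true))))
step 6: [let@1.1] (8 < ((\w.3) ((\r.(\u.false)) true)))
step 7: [beta@1.1] (8 < ((\w.3) (\u.false)))

Answer: beta at 1.1 : ((\r.(\u.false)) true)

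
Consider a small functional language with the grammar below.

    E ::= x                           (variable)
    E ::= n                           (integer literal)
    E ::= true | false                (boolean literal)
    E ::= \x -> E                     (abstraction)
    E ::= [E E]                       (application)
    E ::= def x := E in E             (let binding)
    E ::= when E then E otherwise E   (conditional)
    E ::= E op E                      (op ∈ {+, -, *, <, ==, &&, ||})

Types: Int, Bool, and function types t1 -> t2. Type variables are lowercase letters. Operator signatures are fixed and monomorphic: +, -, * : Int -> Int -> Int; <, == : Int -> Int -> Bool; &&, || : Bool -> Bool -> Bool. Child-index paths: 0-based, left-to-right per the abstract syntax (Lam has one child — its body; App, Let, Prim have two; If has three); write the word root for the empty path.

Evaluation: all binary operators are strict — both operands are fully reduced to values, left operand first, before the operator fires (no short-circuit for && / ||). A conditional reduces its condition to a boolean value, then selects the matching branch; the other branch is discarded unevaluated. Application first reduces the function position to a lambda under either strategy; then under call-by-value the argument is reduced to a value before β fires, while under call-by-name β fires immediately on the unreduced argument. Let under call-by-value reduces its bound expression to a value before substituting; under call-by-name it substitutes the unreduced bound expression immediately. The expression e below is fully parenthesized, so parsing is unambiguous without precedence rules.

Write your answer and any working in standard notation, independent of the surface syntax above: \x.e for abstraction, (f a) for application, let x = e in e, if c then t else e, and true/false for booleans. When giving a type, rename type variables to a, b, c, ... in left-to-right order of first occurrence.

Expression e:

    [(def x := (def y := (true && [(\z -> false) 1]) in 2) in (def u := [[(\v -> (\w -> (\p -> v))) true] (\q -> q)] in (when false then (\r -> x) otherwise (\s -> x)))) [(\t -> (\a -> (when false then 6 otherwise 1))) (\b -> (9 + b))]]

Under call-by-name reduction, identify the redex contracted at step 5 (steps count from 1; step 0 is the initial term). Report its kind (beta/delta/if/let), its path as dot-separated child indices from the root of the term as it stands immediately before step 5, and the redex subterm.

Answer: let at root : (let y = (true && ((\z.false) 1)) in 2)

Trace:
step 0: ((let x = (let y = (true && ((\z.false) 1)) in 2) in (let u = (((\v.(\w.(\p.v))) true) (\q.q)) in (if false then (\r.x) else (\s.x)))) ((\t.(\a.(if false then 6 else 1))) (\b.(9 + b))))
step 1: [let@0] ((let u = (((\v.(\w.(\p.v))) true) (\q.q)) in (if false then (\r.(let y = (true && ((\z.false) 1)) in 2)) else (\s.(let y = (true && ((\z.false) 1)) in 2)))) ((\t.(\a.(if false then 6 else 1))) (\b.(9 + b))))
step 2: [let@0] ((if false then (\r.(let y = (true && ((\z.false) 1)) in 2)) else (\s.(let y = (true && ((\z.false) 1)) in 2))) ((\t.(\a.(if false then 6 else 1))) (\b.(9 + b))))
step 3: [if@0] ((\s.(let y = (true && ((\z.false) 1)) in 2)) ((\t.(\a.(if false then 6 else 1))) (\b.(9 + b))))
step 4: [beta@root] (let y = (true && ((\z.false) 1)) in 2)
step 5: [let@root] 2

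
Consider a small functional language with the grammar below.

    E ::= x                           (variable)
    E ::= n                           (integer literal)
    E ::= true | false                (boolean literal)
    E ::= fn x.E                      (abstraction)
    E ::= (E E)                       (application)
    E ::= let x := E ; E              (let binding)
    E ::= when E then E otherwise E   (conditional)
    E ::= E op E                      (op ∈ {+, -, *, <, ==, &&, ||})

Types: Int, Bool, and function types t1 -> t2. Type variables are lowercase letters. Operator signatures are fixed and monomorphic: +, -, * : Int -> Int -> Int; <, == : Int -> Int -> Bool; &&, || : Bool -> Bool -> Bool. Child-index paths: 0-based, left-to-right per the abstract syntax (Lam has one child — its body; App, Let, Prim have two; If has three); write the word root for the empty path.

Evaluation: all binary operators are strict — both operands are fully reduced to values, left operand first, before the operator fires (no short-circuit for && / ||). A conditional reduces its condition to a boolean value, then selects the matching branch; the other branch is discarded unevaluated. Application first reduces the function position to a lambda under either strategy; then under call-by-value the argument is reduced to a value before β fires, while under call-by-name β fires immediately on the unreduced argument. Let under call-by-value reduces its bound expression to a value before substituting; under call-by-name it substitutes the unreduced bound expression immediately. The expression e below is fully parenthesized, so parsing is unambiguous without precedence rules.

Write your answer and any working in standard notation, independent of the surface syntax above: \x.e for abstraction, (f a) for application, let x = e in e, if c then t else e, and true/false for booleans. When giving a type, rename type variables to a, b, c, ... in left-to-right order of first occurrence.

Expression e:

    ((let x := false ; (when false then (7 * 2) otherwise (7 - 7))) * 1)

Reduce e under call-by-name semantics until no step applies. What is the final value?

Trace:
step 0: ((let x = false in (if false then (7 * 2) else (7 - 7))) * 1)
step 1: [let@0] ((if false then (7 * 2) else (7 - 7)) * 1)
step 2: [if@0] ((7 - 7) * 1)
step 3: [delta@0] (0 * 1)
step 4: [delta@root] 0

Answer: 0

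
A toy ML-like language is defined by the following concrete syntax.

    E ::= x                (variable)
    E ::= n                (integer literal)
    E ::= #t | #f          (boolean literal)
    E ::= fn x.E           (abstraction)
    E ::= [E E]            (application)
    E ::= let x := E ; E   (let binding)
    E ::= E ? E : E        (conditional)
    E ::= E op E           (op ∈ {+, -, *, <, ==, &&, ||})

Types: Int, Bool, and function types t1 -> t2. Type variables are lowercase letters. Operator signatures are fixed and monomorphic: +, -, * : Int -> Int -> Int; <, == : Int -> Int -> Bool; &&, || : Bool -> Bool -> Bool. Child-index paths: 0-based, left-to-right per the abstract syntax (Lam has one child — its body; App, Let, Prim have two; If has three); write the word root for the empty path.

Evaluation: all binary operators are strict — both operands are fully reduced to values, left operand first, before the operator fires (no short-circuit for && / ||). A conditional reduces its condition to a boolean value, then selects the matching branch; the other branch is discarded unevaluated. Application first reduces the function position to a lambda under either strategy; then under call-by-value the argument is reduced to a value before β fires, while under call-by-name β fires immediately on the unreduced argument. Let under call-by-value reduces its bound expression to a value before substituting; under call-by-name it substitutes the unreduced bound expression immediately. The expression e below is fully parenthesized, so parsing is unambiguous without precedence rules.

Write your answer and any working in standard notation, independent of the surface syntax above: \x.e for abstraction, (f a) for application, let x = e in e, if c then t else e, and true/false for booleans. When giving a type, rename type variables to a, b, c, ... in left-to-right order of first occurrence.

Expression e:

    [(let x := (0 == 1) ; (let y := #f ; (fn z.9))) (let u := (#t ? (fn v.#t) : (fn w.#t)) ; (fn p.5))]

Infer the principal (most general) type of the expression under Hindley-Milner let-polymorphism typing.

Trace:
  unify Int ~ Int
  unify Int ~ Int
let x : Bool
let y : Bool
\z._ : a -> Int
  unify Bool ~ Bool
\v._ : b -> Bool
\w._ : c -> Bool
  unify b -> Bool ~ c -> Bool
  unify b ~ c
  unify Bool ~ Bool
let u : forall. c -> Bool
\p._ : d -> Int
  unify a -> Int ~ (d -> Int) -> e
  unify a ~ d -> Int
  unify Int ~ e
_ _ : Int

Answer: Int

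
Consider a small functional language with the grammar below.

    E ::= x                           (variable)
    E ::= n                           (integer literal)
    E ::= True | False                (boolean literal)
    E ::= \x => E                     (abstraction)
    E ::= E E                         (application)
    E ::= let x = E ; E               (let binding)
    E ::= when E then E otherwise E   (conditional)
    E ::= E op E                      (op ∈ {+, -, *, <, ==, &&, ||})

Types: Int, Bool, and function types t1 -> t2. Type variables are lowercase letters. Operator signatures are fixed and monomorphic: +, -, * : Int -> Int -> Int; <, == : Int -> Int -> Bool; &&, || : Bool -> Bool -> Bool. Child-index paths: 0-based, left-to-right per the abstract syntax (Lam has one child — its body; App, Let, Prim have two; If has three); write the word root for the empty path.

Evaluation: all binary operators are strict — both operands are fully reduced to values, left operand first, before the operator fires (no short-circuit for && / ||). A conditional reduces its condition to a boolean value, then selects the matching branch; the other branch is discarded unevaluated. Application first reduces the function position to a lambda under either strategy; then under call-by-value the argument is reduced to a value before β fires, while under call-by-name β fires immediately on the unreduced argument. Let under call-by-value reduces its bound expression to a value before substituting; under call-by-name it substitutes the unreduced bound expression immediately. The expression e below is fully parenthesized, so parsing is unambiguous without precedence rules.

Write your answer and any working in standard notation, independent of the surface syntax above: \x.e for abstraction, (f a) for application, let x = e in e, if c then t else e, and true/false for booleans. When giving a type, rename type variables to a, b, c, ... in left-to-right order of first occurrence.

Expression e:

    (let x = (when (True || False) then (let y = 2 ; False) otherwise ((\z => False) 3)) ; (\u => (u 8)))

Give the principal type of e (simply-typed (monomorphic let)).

Answer: (Int -> a) -> a

Working:
  unify Bool ~ Bool
  unify Bool ~ Bool
  unify Bool ~ Bool
let y : Int
\z._ : a -> Bool
  unify a -> Bool ~ Int -> b
  unify a ~ Int
  unify Bool ~ b
_ _ : Bool
  unify Bool ~ Bool
let x : Bool
u : c
  unify c ~ Int -> d
_ _ : d
\u._ : (Int -> d) -> d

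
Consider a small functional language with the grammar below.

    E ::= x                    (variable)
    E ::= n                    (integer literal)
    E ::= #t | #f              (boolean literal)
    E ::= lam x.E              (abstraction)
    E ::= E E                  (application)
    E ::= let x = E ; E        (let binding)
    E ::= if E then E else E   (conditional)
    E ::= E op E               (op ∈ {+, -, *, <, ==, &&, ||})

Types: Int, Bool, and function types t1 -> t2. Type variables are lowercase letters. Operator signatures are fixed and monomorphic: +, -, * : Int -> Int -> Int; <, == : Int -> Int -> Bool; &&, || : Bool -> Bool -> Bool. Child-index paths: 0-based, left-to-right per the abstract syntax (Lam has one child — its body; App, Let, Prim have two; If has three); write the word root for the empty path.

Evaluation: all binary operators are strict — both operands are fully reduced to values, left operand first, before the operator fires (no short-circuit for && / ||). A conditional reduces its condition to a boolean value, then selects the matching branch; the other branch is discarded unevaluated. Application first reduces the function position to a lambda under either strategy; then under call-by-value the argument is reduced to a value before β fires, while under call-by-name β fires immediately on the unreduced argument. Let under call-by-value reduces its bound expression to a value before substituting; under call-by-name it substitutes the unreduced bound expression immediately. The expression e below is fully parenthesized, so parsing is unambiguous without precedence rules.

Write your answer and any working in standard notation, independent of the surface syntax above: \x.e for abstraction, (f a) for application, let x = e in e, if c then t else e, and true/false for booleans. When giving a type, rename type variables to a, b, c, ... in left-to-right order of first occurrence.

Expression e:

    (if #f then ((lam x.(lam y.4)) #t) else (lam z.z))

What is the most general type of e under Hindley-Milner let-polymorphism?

Derivation:
  unify Bool ~ Bool
\y._ : b -> Int
\x._ : a -> b -> Int
  unify a -> b -> Int ~ Bool -> c
  unify a ~ Bool
  unify b -> Int ~ c
_ _ : b -> Int
z : d
\z._ : d -> d
  unify b -> Int ~ d -> d
  unify b ~ d
  unify Int ~ d

Answer: Int -> Int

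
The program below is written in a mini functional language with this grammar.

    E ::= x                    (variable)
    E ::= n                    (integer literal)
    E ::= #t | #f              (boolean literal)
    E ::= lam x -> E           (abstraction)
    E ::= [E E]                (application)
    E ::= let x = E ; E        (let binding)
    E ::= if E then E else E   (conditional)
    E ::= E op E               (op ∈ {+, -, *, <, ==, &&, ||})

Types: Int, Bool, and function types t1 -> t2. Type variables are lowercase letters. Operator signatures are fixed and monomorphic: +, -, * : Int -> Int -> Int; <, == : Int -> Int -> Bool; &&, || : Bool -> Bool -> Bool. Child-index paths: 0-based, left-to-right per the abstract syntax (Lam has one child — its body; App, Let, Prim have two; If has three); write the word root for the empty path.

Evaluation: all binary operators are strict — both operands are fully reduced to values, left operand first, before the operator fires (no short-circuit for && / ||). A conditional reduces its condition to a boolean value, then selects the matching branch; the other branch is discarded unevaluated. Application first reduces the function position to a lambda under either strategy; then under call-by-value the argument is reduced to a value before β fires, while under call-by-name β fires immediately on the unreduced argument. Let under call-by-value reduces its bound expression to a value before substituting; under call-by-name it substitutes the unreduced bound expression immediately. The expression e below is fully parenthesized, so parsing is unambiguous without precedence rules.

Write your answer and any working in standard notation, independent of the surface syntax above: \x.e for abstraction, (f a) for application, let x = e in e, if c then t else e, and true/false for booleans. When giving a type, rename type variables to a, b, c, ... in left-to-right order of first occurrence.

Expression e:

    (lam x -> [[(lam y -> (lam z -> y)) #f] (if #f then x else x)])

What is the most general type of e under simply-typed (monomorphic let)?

Derivation:
y : b
\z._ : c -> b
\y._ : b -> c -> b
  unify b -> c -> b ~ Bool -> d
  unify b ~ Bool
  unify c -> Bool ~ d
_ _ : c -> Bool
  unify Bool ~ Bool
x : a
x : a
  unify a ~ a
  unify c -> Bool ~ a -> e
  unify c ~ a
  unify Bool ~ e
_ _ : Bool
\x._ : a -> Bool

Answer: a -> Bool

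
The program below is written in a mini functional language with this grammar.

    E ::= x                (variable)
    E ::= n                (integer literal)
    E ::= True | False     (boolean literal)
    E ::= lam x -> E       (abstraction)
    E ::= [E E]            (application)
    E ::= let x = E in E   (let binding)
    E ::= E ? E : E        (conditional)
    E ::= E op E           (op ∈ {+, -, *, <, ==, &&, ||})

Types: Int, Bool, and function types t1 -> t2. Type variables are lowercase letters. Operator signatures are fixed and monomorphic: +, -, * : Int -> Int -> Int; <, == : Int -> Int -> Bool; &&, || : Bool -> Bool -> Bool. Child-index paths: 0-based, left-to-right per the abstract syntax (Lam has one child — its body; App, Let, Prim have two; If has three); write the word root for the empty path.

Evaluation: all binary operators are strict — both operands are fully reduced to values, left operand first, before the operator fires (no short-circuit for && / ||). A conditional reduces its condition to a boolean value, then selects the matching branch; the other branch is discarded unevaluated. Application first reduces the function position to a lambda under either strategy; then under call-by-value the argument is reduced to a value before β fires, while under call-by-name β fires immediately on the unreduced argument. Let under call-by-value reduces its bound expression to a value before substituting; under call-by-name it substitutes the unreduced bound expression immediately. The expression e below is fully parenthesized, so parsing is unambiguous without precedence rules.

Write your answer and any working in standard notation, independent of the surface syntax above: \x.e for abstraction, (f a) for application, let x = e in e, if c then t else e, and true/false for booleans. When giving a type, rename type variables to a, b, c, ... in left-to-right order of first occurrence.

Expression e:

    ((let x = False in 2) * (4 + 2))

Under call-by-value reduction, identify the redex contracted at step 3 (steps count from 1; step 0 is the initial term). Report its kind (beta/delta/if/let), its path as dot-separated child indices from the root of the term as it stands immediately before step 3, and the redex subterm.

Working:
step 0: ((let x = false in 2) * (4 + 2))
step 1: [let@0] (2 * (4 + 2))
step 2: [delta@1] (2 * 6)
step 3: [delta@root] 12

Answer: delta at root : (2 * 6)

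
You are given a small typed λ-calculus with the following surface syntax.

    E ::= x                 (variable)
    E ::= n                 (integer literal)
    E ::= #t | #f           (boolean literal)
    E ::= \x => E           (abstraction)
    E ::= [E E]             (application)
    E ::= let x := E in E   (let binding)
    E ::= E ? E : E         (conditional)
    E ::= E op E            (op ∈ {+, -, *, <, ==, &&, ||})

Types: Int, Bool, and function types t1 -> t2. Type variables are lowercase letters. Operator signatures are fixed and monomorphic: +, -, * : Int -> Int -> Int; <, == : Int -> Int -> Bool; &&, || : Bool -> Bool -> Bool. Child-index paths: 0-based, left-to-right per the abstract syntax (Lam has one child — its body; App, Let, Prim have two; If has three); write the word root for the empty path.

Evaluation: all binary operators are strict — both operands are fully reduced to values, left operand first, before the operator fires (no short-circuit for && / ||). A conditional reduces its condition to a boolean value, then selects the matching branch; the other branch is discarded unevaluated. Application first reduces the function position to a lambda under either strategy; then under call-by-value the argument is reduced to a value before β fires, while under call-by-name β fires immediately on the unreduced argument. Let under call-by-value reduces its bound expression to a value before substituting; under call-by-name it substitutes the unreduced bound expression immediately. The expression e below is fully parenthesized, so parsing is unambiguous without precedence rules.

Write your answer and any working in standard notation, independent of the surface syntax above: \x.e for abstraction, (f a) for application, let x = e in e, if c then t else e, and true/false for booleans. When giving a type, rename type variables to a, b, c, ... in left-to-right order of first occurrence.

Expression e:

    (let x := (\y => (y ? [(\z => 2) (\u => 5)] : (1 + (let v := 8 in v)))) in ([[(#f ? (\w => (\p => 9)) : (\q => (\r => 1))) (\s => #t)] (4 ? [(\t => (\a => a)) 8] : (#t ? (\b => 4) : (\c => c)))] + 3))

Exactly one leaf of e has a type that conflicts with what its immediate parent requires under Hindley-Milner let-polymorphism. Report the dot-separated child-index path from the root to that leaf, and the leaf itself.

Working:
y : a
  unify a ~ Bool
\z._ : b -> Int
\u._ : c -> Int
  unify b -> Int ~ (c -> Int) -> d
  unify b ~ c -> Int
  unify Int ~ d
_ _ : Int
  unify Int ~ Int
let v : Int
v : Int
  unify Int ~ Int
  unify Int ~ Int
\y._ : Bool -> Int
let x : Bool -> Int
  unify Bool ~ Bool
\p._ : f -> Int
\w._ : e -> f -> Int
\r._ : h -> Int
\q._ : g -> h -> Int
  unify e -> f -> Int ~ g -> h -> Int
  unify e ~ g
  unify f -> Int ~ h -> Int
  unify f ~ h
  unify Int ~ Int
\s._ : i -> Bool
  unify g -> h -> Int ~ (i -> Bool) -> j
  unify g ~ i -> Bool
  unify h -> Int ~ j
_ _ : h -> Int
  unify Int ~ Bool
  FAIL: mismatch Int ~ Bool

Answer: 1.0.1.0 : 4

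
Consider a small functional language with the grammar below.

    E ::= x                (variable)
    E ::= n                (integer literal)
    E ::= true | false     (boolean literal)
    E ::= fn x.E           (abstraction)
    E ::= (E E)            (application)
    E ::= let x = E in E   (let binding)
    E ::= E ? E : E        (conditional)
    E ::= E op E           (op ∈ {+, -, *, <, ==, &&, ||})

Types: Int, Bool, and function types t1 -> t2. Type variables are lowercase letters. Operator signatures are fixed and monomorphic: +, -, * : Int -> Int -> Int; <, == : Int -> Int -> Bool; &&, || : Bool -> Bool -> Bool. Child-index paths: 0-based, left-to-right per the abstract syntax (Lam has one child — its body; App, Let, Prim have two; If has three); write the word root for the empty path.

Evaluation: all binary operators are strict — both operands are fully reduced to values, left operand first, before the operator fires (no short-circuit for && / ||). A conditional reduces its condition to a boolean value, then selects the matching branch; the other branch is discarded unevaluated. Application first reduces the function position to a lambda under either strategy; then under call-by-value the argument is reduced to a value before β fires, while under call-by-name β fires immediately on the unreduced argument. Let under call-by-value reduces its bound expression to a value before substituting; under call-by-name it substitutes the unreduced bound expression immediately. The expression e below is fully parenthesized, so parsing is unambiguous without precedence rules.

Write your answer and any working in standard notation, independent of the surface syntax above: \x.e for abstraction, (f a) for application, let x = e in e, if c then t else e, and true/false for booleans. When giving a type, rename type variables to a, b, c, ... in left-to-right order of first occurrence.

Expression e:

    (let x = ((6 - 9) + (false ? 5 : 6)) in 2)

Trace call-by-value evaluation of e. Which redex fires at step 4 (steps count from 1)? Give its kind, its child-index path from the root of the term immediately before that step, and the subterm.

Answer: let at root : (let x = 3 in 2)

Derivation:
step 0: (let x = ((6 - 9) + (if false then 5 else 6)) in 2)
step 1: [delta@0.0] (let x = (-3 + (if false then 5 else 6)) in 2)
step 2: [if@0.1] (let x = (-3 + 6) in 2)
step 3: [delta@0] (let x = 3 in 2)
step 4: [let@root] 2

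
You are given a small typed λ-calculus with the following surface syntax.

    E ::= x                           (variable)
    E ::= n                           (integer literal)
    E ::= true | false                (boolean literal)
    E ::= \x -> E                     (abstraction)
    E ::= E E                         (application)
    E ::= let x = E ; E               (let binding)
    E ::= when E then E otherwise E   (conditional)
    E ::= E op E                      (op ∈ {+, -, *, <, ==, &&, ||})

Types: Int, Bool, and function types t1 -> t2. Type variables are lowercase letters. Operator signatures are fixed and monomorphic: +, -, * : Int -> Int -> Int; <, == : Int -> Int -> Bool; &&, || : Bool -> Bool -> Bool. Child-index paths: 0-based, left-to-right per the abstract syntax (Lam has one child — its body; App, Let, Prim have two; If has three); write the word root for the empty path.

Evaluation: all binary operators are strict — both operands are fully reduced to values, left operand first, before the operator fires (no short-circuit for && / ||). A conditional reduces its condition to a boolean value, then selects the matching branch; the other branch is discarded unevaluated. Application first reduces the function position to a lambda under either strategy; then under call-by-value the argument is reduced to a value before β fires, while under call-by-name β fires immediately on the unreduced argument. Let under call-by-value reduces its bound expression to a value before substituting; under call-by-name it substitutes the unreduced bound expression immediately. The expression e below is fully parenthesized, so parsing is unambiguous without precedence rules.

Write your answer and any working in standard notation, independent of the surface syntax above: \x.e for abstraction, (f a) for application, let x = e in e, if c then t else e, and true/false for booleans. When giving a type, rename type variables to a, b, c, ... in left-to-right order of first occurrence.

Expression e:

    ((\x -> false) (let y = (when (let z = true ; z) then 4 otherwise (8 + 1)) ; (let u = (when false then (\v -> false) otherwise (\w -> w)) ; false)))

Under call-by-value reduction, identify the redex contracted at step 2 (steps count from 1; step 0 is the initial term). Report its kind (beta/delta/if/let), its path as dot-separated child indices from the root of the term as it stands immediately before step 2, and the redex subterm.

Answer: if at 1.0 : (if true then 4 else (8 + 1))

Trace:
step 0: ((\x.false) (let y = (if (let z = true in z) then 4 else (8 + 1)) in (let u = (if false then (\v.false) else (\w.w)) in false)))
step 1: [let@1.0.0] ((\x.false) (let y = (if true then 4 else (8 + 1)) in (let u = (if false then (\v.false) else (\w.w)) in false)))
step 2: [if@1.0] ((\x.false) (let y = 4 in (let u = (if false then (\v.false) else (\w.w)) in false)))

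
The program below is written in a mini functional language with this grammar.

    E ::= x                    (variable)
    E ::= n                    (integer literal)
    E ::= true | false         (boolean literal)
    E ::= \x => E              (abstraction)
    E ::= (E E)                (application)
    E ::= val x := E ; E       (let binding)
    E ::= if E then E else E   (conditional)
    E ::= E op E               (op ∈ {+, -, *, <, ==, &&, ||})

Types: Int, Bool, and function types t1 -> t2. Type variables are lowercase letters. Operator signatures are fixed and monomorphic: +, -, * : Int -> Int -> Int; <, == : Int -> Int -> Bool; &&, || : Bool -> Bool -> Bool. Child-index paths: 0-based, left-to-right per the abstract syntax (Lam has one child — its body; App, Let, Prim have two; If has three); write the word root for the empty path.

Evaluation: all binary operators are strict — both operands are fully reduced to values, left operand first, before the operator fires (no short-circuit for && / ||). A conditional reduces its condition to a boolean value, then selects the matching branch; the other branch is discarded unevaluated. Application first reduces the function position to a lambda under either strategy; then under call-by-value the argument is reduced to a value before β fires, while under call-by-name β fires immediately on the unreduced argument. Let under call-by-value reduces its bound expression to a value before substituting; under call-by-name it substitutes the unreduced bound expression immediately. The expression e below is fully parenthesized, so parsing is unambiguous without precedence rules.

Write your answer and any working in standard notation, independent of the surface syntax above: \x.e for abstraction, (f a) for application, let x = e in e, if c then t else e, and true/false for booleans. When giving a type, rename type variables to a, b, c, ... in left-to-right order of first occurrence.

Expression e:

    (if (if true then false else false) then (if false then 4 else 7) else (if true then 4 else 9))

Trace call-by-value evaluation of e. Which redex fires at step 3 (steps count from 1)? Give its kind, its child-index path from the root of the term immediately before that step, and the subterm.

Answer: if at root : (if true then 4 else 9)

Derivation:
step 0: (if (if true then false else false) then (if false then 4 else 7) else (if true then 4 else 9))
step 1: [if@0] (if false then (if false then 4 else 7) else (if true then 4 else 9))
step 2: [if@root] (if true then 4 else 9)
step 3: [if@root] 4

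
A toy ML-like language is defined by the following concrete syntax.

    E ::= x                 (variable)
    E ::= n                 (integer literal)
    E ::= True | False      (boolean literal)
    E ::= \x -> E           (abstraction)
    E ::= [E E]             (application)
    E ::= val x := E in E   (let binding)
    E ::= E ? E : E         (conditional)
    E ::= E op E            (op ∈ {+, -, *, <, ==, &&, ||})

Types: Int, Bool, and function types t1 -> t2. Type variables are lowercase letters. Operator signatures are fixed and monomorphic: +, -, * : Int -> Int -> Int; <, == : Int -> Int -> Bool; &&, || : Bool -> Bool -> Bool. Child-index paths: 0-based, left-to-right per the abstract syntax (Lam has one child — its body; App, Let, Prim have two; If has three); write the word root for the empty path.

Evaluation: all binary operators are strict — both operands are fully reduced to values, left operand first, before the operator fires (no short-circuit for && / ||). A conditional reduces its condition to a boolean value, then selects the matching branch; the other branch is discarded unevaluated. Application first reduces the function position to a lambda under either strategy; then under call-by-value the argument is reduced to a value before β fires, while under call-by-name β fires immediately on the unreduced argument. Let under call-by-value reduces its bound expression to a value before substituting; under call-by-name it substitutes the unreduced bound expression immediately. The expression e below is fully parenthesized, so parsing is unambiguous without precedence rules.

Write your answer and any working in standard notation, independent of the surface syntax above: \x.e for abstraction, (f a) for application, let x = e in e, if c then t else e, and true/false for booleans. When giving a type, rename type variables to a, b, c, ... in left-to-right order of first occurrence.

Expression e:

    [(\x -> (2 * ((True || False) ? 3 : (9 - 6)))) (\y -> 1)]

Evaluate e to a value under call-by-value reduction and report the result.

Answer: 6

Derivation:
step 0: ((\x.(2 * (if (true || false) then 3 else (9 - 6)))) (\y.1))
step 1: [beta@root] (2 * (if (true || false) then 3 else (9 - 6)))
step 2: [delta@1.0] (2 * (if true then 3 else (9 - 6)))
step 3: [if@1] (2 * 3)
step 4: [delta@root] 6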